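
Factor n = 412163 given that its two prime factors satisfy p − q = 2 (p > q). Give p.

Since p = q + 2, we have 412163 = q(q + 2), so q² + 2q − 412163 = 0.
Discriminant: 2² + 4·412163 = 4 + 1648652 = 1648656; √1648656 = 1284.
q = (−2 + 1284)/2 = 641, and p = q + 2 = 643.
Check: 641 · 643 = 412163.

643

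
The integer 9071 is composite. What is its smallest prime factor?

9071 is odd.
Digit sum 17, not divisible by 3.
Ends in 1: not divisible by 5.
7: 9071 = 7·1295 + 6
11: 9071 = 11·824 + 7
13: 9071 = 13·697 + 10
17: 9071 = 17·533 + 10
19: 9071 = 19·477 + 8
23: 9071 = 23·394 + 9
29: 9071 = 29·312 + 23
31: 9071 = 31·292 + 19
37: 9071 = 37·245 + 6
41: 9071 = 41·221 + 10
43: 9071 = 43·210 + 41
47: 9071 = 47·193

47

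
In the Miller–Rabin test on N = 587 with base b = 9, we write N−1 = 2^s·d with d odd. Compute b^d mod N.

1

587 − 1 = 586 = 2^1 · 293, so d = 293.
9^1 ≡ 9 (mod 587)
9^2 ≡ 9^2 = 81 ≡ 81 (mod 587)
9^4 ≡ 81^2 = 6561 ≡ 104 (mod 587)
9^8 ≡ 104^2 = 10816 ≡ 250 (mod 587)
9^16 ≡ 250^2 = 62500 ≡ 278 (mod 587)
9^32 ≡ 278^2 = 77284 ≡ 387 (mod 587)
9^64 ≡ 387^2 = 149769 ≡ 84 (mod 587)
9^128 ≡ 84^2 = 7056 ≡ 12 (mod 587)
9^256 ≡ 12^2 = 144 ≡ 144 (mod 587)
293 = 256 + 32 + 4 + 1 in binary powers of 2.
So 9^293 ≡ 144 · 387 · 104 · 9 ≡ 1 (mod 587).
Since 9^d ≡ 1 (mod 587), base 9 does not prove 587 composite.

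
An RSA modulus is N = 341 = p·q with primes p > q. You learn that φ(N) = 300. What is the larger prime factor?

31

φ(n) = (p−1)(q−1) = n − (p+q) + 1, so p + q = 341 − 300 + 1 = 42.
p and q are the roots of t² − 42t + 341 = 0.
Discriminant: 42² − 4·341 = 1764 − 1364 = 400; √400 = 20.
q = (42 − 20)/2 = 11, p = (42 + 20)/2 = 31.
Check: 11 · 31 = 341.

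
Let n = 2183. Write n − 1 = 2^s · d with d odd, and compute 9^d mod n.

2183 − 1 = 2182 = 2^1 · 1091, so d = 1091.
9^1 ≡ 9 (mod 2183)
9^2 ≡ 9^2 = 81 ≡ 81 (mod 2183)
9^4 ≡ 81^2 = 6561 ≡ 12 (mod 2183)
9^8 ≡ 12^2 = 144 ≡ 144 (mod 2183)
9^16 ≡ 144^2 = 20736 ≡ 1089 (mod 2183)
9^32 ≡ 1089^2 = 1185921 ≡ 552 (mod 2183)
9^64 ≡ 552^2 = 304704 ≡ 1267 (mod 2183)
9^128 ≡ 1267^2 = 1605289 ≡ 784 (mod 2183)
9^256 ≡ 784^2 = 614656 ≡ 1233 (mod 2183)
9^512 ≡ 1233^2 = 1520289 ≡ 921 (mod 2183)
9^1024 ≡ 921^2 = 848241 ≡ 1237 (mod 2183)
1091 = 1024 + 64 + 2 + 1 in binary powers of 2.
So 9^1091 ≡ 1237 · 1267 · 81 · 9 ≡ 1302 (mod 2183).
Squaring chain: 1302; never reaches −1, so base 9 is a Miller–Rabin witness that 2183 is composite.

1302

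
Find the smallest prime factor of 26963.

26963 is odd.
Digit sum 26, not divisible by 3.
Ends in 3: not divisible by 5.
7: 26963 = 7·3851 + 6
11: 26963 = 11·2451 + 2
13: 26963 = 13·2074 + 1
17: 26963 = 17·1586 + 1
19: 26963 = 19·1419 + 2
23: 26963 = 23·1172 + 7
29: 26963 = 29·929 + 22
31: 26963 = 31·869 + 24
37: 26963 = 37·728 + 27
41: 26963 = 41·657 + 26
43: 26963 = 43·627 + 2
47: 26963 = 47·573 + 32
53: 26963 = 53·508 + 39
59: 26963 = 59·457

59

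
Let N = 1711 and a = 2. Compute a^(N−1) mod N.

2^1 ≡ 2 (mod 1711)
2^2 ≡ 2^2 = 4 ≡ 4 (mod 1711)
2^4 ≡ 4^2 = 16 ≡ 16 (mod 1711)
2^8 ≡ 16^2 = 256 ≡ 256 (mod 1711)
2^16 ≡ 256^2 = 65536 ≡ 518 (mod 1711)
2^32 ≡ 518^2 = 268324 ≡ 1408 (mod 1711)
2^64 ≡ 1408^2 = 1982464 ≡ 1126 (mod 1711)
2^128 ≡ 1126^2 = 1267876 ≡ 25 (mod 1711)
2^256 ≡ 25^2 = 625 ≡ 625 (mod 1711)
2^512 ≡ 625^2 = 390625 ≡ 517 (mod 1711)
2^1024 ≡ 517^2 = 267289 ≡ 373 (mod 1711)
1710 = 1024 + 512 + 128 + 32 + 8 + 4 + 2 in binary powers of 2.
So 2^1710 ≡ 373 · 517 · 25 · 1408 · 256 · 16 · 4 ≡ 265 (mod 1711).
Since 265 ≠ 1, base 2 is a Fermat witness: 1711 is composite.

265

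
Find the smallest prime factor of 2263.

2263 is odd.
Digit sum 13, not divisible by 3.
Ends in 3: not divisible by 5.
7: 2263 = 7·323 + 2
11: 2263 = 11·205 + 8
13: 2263 = 13·174 + 1
17: 2263 = 17·133 + 2
19: 2263 = 19·119 + 2
23: 2263 = 23·98 + 9
29: 2263 = 29·78 + 1
31: 2263 = 31·73

31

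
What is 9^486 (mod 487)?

1

9^1 ≡ 9 (mod 487)
9^2 ≡ 9^2 = 81 ≡ 81 (mod 487)
9^4 ≡ 81^2 = 6561 ≡ 230 (mod 487)
9^8 ≡ 230^2 = 52900 ≡ 304 (mod 487)
9^16 ≡ 304^2 = 92416 ≡ 373 (mod 487)
9^32 ≡ 373^2 = 139129 ≡ 334 (mod 487)
9^64 ≡ 334^2 = 111556 ≡ 33 (mod 487)
9^128 ≡ 33^2 = 1089 ≡ 115 (mod 487)
9^256 ≡ 115^2 = 13225 ≡ 76 (mod 487)
486 = 256 + 128 + 64 + 32 + 4 + 2 in binary powers of 2.
So 9^486 ≡ 76 · 115 · 33 · 334 · 230 · 81 ≡ 1 (mod 487).
Since the result is 1, base 9 gives no evidence that 487 is composite.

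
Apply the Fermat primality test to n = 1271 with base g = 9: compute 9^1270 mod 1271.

9^1 ≡ 9 (mod 1271)
9^2 ≡ 9^2 = 81 ≡ 81 (mod 1271)
9^4 ≡ 81^2 = 6561 ≡ 206 (mod 1271)
9^8 ≡ 206^2 = 42436 ≡ 493 (mod 1271)
9^16 ≡ 493^2 = 243049 ≡ 288 (mod 1271)
9^32 ≡ 288^2 = 82944 ≡ 329 (mod 1271)
9^64 ≡ 329^2 = 108241 ≡ 206 (mod 1271)
9^128 ≡ 206^2 = 42436 ≡ 493 (mod 1271)
9^256 ≡ 493^2 = 243049 ≡ 288 (mod 1271)
9^512 ≡ 288^2 = 82944 ≡ 329 (mod 1271)
9^1024 ≡ 329^2 = 108241 ≡ 206 (mod 1271)
1270 = 1024 + 128 + 64 + 32 + 16 + 4 + 2 in binary powers of 2.
So 9^1270 ≡ 206 · 493 · 206 · 329 · 288 · 206 · 81 ≡ 532 (mod 1271).
Since 532 ≠ 1, base 9 is a Fermat witness: 1271 is composite.

532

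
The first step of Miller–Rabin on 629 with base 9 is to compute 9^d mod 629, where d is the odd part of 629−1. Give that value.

382

629 − 1 = 628 = 2^2 · 157, so d = 157.
9^1 ≡ 9 (mod 629)
9^2 ≡ 9^2 = 81 ≡ 81 (mod 629)
9^4 ≡ 81^2 = 6561 ≡ 271 (mod 629)
9^8 ≡ 271^2 = 73441 ≡ 477 (mod 629)
9^16 ≡ 477^2 = 227529 ≡ 460 (mod 629)
9^32 ≡ 460^2 = 211600 ≡ 256 (mod 629)
9^64 ≡ 256^2 = 65536 ≡ 120 (mod 629)
9^128 ≡ 120^2 = 14400 ≡ 562 (mod 629)
157 = 128 + 16 + 8 + 4 + 1 in binary powers of 2.
So 9^157 ≡ 562 · 460 · 477 · 271 · 9 ≡ 382 (mod 629).
Squaring chain: 382 → 625; never reaches −1, so base 9 is a Miller–Rabin witness that 629 is composite.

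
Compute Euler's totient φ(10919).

Factor: 10919 = 61 · 179.
φ(10919) = (61−1) · (179−1) = 60 · 178 = 10680.

10680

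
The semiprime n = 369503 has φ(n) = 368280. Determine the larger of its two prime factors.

φ(n) = (p−1)(q−1) = n − (p+q) + 1, so p + q = 369503 − 368280 + 1 = 1224.
p and q are the roots of t² − 1224t + 369503 = 0.
Discriminant: 1224² − 4·369503 = 1498176 − 1478012 = 20164; √20164 = 142.
q = (1224 − 142)/2 = 541, p = (1224 + 142)/2 = 683.
Check: 541 · 683 = 369503.

683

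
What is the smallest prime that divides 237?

237 is odd.
Digit sum 12, divisible by 3.

3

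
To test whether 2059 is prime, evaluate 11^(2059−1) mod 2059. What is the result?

289

11^1 ≡ 11 (mod 2059)
11^2 ≡ 11^2 = 121 ≡ 121 (mod 2059)
11^4 ≡ 121^2 = 14641 ≡ 228 (mod 2059)
11^8 ≡ 228^2 = 51984 ≡ 509 (mod 2059)
11^16 ≡ 509^2 = 259081 ≡ 1706 (mod 2059)
11^32 ≡ 1706^2 = 2910436 ≡ 1069 (mod 2059)
11^64 ≡ 1069^2 = 1142761 ≡ 16 (mod 2059)
11^128 ≡ 16^2 = 256 ≡ 256 (mod 2059)
11^256 ≡ 256^2 = 65536 ≡ 1707 (mod 2059)
11^512 ≡ 1707^2 = 2913849 ≡ 364 (mod 2059)
11^1024 ≡ 364^2 = 132496 ≡ 720 (mod 2059)
11^2048 ≡ 720^2 = 518400 ≡ 1591 (mod 2059)
2058 = 2048 + 8 + 2 in binary powers of 2.
So 11^2058 ≡ 1591 · 509 · 121 ≡ 289 (mod 2059).
Since 289 ≠ 1, base 11 is a Fermat witness: 2059 is composite.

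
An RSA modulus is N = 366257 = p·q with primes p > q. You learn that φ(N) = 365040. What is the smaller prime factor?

541

φ(n) = (p−1)(q−1) = n − (p+q) + 1, so p + q = 366257 − 365040 + 1 = 1218.
p and q are the roots of t² − 1218t + 366257 = 0.
Discriminant: 1218² − 4·366257 = 1483524 − 1465028 = 18496; √18496 = 136.
q = (1218 − 136)/2 = 541, p = (1218 + 136)/2 = 677.
Check: 541 · 677 = 366257.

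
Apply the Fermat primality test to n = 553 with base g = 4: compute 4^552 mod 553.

225

4^1 ≡ 4 (mod 553)
4^2 ≡ 4^2 = 16 ≡ 16 (mod 553)
4^4 ≡ 16^2 = 256 ≡ 256 (mod 553)
4^8 ≡ 256^2 = 65536 ≡ 282 (mod 553)
4^16 ≡ 282^2 = 79524 ≡ 445 (mod 553)
4^32 ≡ 445^2 = 198025 ≡ 51 (mod 553)
4^64 ≡ 51^2 = 2601 ≡ 389 (mod 553)
4^128 ≡ 389^2 = 151321 ≡ 352 (mod 553)
4^256 ≡ 352^2 = 123904 ≡ 32 (mod 553)
4^512 ≡ 32^2 = 1024 ≡ 471 (mod 553)
552 = 512 + 32 + 8 in binary powers of 2.
So 4^552 ≡ 471 · 51 · 282 ≡ 225 (mod 553).
Since 225 ≠ 1, base 4 is a Fermat witness: 553 is composite.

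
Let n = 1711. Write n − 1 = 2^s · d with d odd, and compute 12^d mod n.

1711 − 1 = 1710 = 2^1 · 855, so d = 855.
12^1 ≡ 12 (mod 1711)
12^2 ≡ 12^2 = 144 ≡ 144 (mod 1711)
12^4 ≡ 144^2 = 20736 ≡ 204 (mod 1711)
12^8 ≡ 204^2 = 41616 ≡ 552 (mod 1711)
12^16 ≡ 552^2 = 304704 ≡ 146 (mod 1711)
12^32 ≡ 146^2 = 21316 ≡ 784 (mod 1711)
12^64 ≡ 784^2 = 614656 ≡ 407 (mod 1711)
12^128 ≡ 407^2 = 165649 ≡ 1393 (mod 1711)
12^256 ≡ 1393^2 = 1940449 ≡ 175 (mod 1711)
12^512 ≡ 175^2 = 30625 ≡ 1538 (mod 1711)
855 = 512 + 256 + 64 + 16 + 4 + 2 + 1 in binary powers of 2.
So 12^855 ≡ 1538 · 175 · 407 · 146 · 204 · 144 · 12 ≡ 1467 (mod 1711).
Squaring chain: 1467; never reaches −1, so base 12 is a Miller–Rabin witness that 1711 is composite.

1467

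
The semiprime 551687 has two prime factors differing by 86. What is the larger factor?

Since p = q + 86, we have 551687 = q(q + 86), so q² + 86q − 551687 = 0.
Discriminant: 86² + 4·551687 = 7396 + 2206748 = 2214144; √2214144 = 1488.
q = (−86 + 1488)/2 = 701, and p = q + 86 = 787.
Check: 701 · 787 = 551687.

787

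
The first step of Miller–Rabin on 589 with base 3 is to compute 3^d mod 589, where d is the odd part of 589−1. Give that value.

426

589 − 1 = 588 = 2^2 · 147, so d = 147.
3^1 ≡ 3 (mod 589)
3^2 ≡ 3^2 = 9 ≡ 9 (mod 589)
3^4 ≡ 9^2 = 81 ≡ 81 (mod 589)
3^8 ≡ 81^2 = 6561 ≡ 82 (mod 589)
3^16 ≡ 82^2 = 6724 ≡ 245 (mod 589)
3^32 ≡ 245^2 = 60025 ≡ 536 (mod 589)
3^64 ≡ 536^2 = 287296 ≡ 453 (mod 589)
3^128 ≡ 453^2 = 205209 ≡ 237 (mod 589)
147 = 128 + 16 + 2 + 1 in binary powers of 2.
So 3^147 ≡ 237 · 245 · 9 · 3 ≡ 426 (mod 589).
Squaring chain: 426 → 64; never reaches −1, so base 3 is a Miller–Rabin witness that 589 is composite.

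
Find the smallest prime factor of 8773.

8773 is odd.
Digit sum 25, not divisible by 3.
Ends in 3: not divisible by 5.
7: 8773 = 7·1253 + 2
11: 8773 = 11·797 + 6
13: 8773 = 13·674 + 11
17: 8773 = 17·516 + 1
19: 8773 = 19·461 + 14
23: 8773 = 23·381 + 10
29: 8773 = 29·302 + 15
31: 8773 = 31·283

31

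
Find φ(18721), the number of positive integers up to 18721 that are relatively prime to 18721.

18432

Factor: 18721 = 97 · 193.
φ(18721) = (97−1) · (193−1) = 96 · 192 = 18432.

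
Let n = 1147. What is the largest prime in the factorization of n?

1147 = 31 · 37
37 is prime.
So 1147 = 31 · 37; the largest prime factor is 37.

37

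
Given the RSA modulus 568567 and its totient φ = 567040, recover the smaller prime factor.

641

φ(n) = (p−1)(q−1) = n − (p+q) + 1, so p + q = 568567 − 567040 + 1 = 1528.
p and q are the roots of t² − 1528t + 568567 = 0.
Discriminant: 1528² − 4·568567 = 2334784 − 2274268 = 60516; √60516 = 246.
q = (1528 − 246)/2 = 641, p = (1528 + 246)/2 = 887.
Check: 641 · 887 = 568567.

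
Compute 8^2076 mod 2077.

349

8^1 ≡ 8 (mod 2077)
8^2 ≡ 8^2 = 64 ≡ 64 (mod 2077)
8^4 ≡ 64^2 = 4096 ≡ 2019 (mod 2077)
8^8 ≡ 2019^2 = 4076361 ≡ 1287 (mod 2077)
8^16 ≡ 1287^2 = 1656369 ≡ 1000 (mod 2077)
8^32 ≡ 1000^2 = 1000000 ≡ 963 (mod 2077)
8^64 ≡ 963^2 = 927369 ≡ 1027 (mod 2077)
8^128 ≡ 1027^2 = 1054729 ≡ 1690 (mod 2077)
8^256 ≡ 1690^2 = 2856100 ≡ 225 (mod 2077)
8^512 ≡ 225^2 = 50625 ≡ 777 (mod 2077)
8^1024 ≡ 777^2 = 603729 ≡ 1399 (mod 2077)
8^2048 ≡ 1399^2 = 1957201 ≡ 667 (mod 2077)
2076 = 2048 + 16 + 8 + 4 in binary powers of 2.
So 8^2076 ≡ 667 · 1000 · 1287 · 2019 ≡ 349 (mod 2077).
Since 349 ≠ 1, base 8 is a Fermat witness: 2077 is composite.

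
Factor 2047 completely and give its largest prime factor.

89

2047 = 23 · 89
89 is prime.
So 2047 = 23 · 89; the largest prime factor is 89.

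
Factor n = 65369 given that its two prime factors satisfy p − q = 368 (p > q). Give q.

Since p = q + 368, we have 65369 = q(q + 368), so q² + 368q − 65369 = 0.
Discriminant: 368² + 4·65369 = 135424 + 261476 = 396900; √396900 = 630.
q = (−368 + 630)/2 = 131, and p = q + 368 = 499.
Check: 131 · 499 = 65369.

131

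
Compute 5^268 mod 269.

5^1 ≡ 5 (mod 269)
5^2 ≡ 5^2 = 25 ≡ 25 (mod 269)
5^4 ≡ 25^2 = 625 ≡ 87 (mod 269)
5^8 ≡ 87^2 = 7569 ≡ 37 (mod 269)
5^16 ≡ 37^2 = 1369 ≡ 24 (mod 269)
5^32 ≡ 24^2 = 576 ≡ 38 (mod 269)
5^64 ≡ 38^2 = 1444 ≡ 99 (mod 269)
5^128 ≡ 99^2 = 9801 ≡ 117 (mod 269)
5^256 ≡ 117^2 = 13689 ≡ 239 (mod 269)
268 = 256 + 8 + 4 in binary powers of 2.
So 5^268 ≡ 239 · 37 · 87 ≡ 1 (mod 269).
Since the result is 1, base 5 gives no evidence that 269 is composite.

1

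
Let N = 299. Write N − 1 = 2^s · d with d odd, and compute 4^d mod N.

299 − 1 = 298 = 2^1 · 149, so d = 149.
4^1 ≡ 4 (mod 299)
4^2 ≡ 4^2 = 16 ≡ 16 (mod 299)
4^4 ≡ 16^2 = 256 ≡ 256 (mod 299)
4^8 ≡ 256^2 = 65536 ≡ 55 (mod 299)
4^16 ≡ 55^2 = 3025 ≡ 35 (mod 299)
4^32 ≡ 35^2 = 1225 ≡ 29 (mod 299)
4^64 ≡ 29^2 = 841 ≡ 243 (mod 299)
4^128 ≡ 243^2 = 59049 ≡ 146 (mod 299)
149 = 128 + 16 + 4 + 1 in binary powers of 2.
So 4^149 ≡ 146 · 35 · 256 · 4 ≡ 140 (mod 299).
Squaring chain: 140; never reaches −1, so base 4 is a Miller–Rabin witness that 299 is composite.

140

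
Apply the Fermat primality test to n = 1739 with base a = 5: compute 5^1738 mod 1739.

5^1 ≡ 5 (mod 1739)
5^2 ≡ 5^2 = 25 ≡ 25 (mod 1739)
5^4 ≡ 25^2 = 625 ≡ 625 (mod 1739)
5^8 ≡ 625^2 = 390625 ≡ 1089 (mod 1739)
5^16 ≡ 1089^2 = 1185921 ≡ 1662 (mod 1739)
5^32 ≡ 1662^2 = 2762244 ≡ 712 (mod 1739)
5^64 ≡ 712^2 = 506944 ≡ 895 (mod 1739)
5^128 ≡ 895^2 = 801025 ≡ 1085 (mod 1739)
5^256 ≡ 1085^2 = 1177225 ≡ 1661 (mod 1739)
5^512 ≡ 1661^2 = 2758921 ≡ 867 (mod 1739)
5^1024 ≡ 867^2 = 751689 ≡ 441 (mod 1739)
1738 = 1024 + 512 + 128 + 64 + 8 + 2 in binary powers of 2.
So 5^1738 ≡ 441 · 867 · 1085 · 895 · 1089 · 25 ≡ 474 (mod 1739).
Since 474 ≠ 1, base 5 is a Fermat witness: 1739 is composite.

474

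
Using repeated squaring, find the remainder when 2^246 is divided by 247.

220

2^1 ≡ 2 (mod 247)
2^2 ≡ 2^2 = 4 ≡ 4 (mod 247)
2^4 ≡ 4^2 = 16 ≡ 16 (mod 247)
2^8 ≡ 16^2 = 256 ≡ 9 (mod 247)
2^16 ≡ 9^2 = 81 ≡ 81 (mod 247)
2^32 ≡ 81^2 = 6561 ≡ 139 (mod 247)
2^64 ≡ 139^2 = 19321 ≡ 55 (mod 247)
2^128 ≡ 55^2 = 3025 ≡ 61 (mod 247)
246 = 128 + 64 + 32 + 16 + 4 + 2 in binary powers of 2.
So 2^246 ≡ 61 · 55 · 139 · 81 · 16 · 4 ≡ 220 (mod 247).
Since 220 ≠ 1, base 2 is a Fermat witness: 247 is composite.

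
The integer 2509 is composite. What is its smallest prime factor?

2509 is odd.
Digit sum 16, not divisible by 3.
Ends in 9: not divisible by 5.
7: 2509 = 7·358 + 3
11: 2509 = 11·228 + 1
13: 2509 = 13·193

13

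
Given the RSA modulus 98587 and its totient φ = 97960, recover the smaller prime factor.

φ(n) = (p−1)(q−1) = n − (p+q) + 1, so p + q = 98587 − 97960 + 1 = 628.
p and q are the roots of t² − 628t + 98587 = 0.
Discriminant: 628² − 4·98587 = 394384 − 394348 = 36; √36 = 6.
q = (628 − 6)/2 = 311, p = (628 + 6)/2 = 317.
Check: 311 · 317 = 98587.

311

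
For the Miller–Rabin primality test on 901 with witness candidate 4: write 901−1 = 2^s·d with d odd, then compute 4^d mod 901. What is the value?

327

901 − 1 = 900 = 2^2 · 225, so d = 225.
4^1 ≡ 4 (mod 901)
4^2 ≡ 4^2 = 16 ≡ 16 (mod 901)
4^4 ≡ 16^2 = 256 ≡ 256 (mod 901)
4^8 ≡ 256^2 = 65536 ≡ 664 (mod 901)
4^16 ≡ 664^2 = 440896 ≡ 307 (mod 901)
4^32 ≡ 307^2 = 94249 ≡ 545 (mod 901)
4^64 ≡ 545^2 = 297025 ≡ 596 (mod 901)
4^128 ≡ 596^2 = 355216 ≡ 222 (mod 901)
225 = 128 + 64 + 32 + 1 in binary powers of 2.
So 4^225 ≡ 222 · 596 · 545 · 4 ≡ 327 (mod 901).
Squaring chain: 327 → 611; never reaches −1, so base 4 is a Miller–Rabin witness that 901 is composite.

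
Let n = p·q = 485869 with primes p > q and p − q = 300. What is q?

563

Since p = q + 300, we have 485869 = q(q + 300), so q² + 300q − 485869 = 0.
Discriminant: 300² + 4·485869 = 90000 + 1943476 = 2033476; √2033476 = 1426.
q = (−300 + 1426)/2 = 563, and p = q + 300 = 863.
Check: 563 · 863 = 485869.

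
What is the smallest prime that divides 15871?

59

15871 is odd.
Digit sum 22, not divisible by 3.
Ends in 1: not divisible by 5.
7: 15871 = 7·2267 + 2
11: 15871 = 11·1442 + 9
13: 15871 = 13·1220 + 11
17: 15871 = 17·933 + 10
19: 15871 = 19·835 + 6
23: 15871 = 23·690 + 1
29: 15871 = 29·547 + 8
31: 15871 = 31·511 + 30
37: 15871 = 37·428 + 35
41: 15871 = 41·387 + 4
43: 15871 = 43·369 + 4
47: 15871 = 47·337 + 32
53: 15871 = 53·299 + 24
59: 15871 = 59·269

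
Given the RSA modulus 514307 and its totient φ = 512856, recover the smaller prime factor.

φ(n) = (p−1)(q−1) = n − (p+q) + 1, so p + q = 514307 − 512856 + 1 = 1452.
p and q are the roots of t² − 1452t + 514307 = 0.
Discriminant: 1452² − 4·514307 = 2108304 − 2057228 = 51076; √51076 = 226.
q = (1452 − 226)/2 = 613, p = (1452 + 226)/2 = 839.
Check: 613 · 839 = 514307.

613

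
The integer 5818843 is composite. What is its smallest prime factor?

41

5818843 is odd.
Digit sum 37, not divisible by 3.
Ends in 3: not divisible by 5.
7: 5818843 = 7·831263 + 2
11: 5818843 = 11·528985 + 8
13: 5818843 = 13·447603 + 4
17: 5818843 = 17·342284 + 15
19: 5818843 = 19·306254 + 17
23: 5818843 = 23·252993 + 4
29: 5818843 = 29·200649 + 22
31: 5818843 = 31·187704 + 19
37: 5818843 = 37·157266 + 1
41: 5818843 = 41·141923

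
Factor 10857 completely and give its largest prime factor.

10857 = 3 · 3619
3619 = 7 · 517
517 = 11 · 47
47 is prime.
So 10857 = 3 · 7 · 11 · 47; the largest prime factor is 47.

47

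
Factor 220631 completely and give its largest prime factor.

220631 = 37 · 5963
5963 = 67 · 89
89 is prime.
So 220631 = 37 · 67 · 89; the largest prime factor is 89.

89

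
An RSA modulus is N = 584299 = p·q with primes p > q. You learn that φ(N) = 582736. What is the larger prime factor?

φ(n) = (p−1)(q−1) = n − (p+q) + 1, so p + q = 584299 − 582736 + 1 = 1564.
p and q are the roots of t² − 1564t + 584299 = 0.
Discriminant: 1564² − 4·584299 = 2446096 − 2337196 = 108900; √108900 = 330.
q = (1564 − 330)/2 = 617, p = (1564 + 330)/2 = 947.
Check: 617 · 947 = 584299.

947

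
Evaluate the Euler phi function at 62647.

Factor: 62647 = 13 · 61 · 79.
φ(62647) = (13−1) · (61−1) · (79−1) = 12 · 60 · 78 = 56160.

56160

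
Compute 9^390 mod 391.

9^1 ≡ 9 (mod 391)
9^2 ≡ 9^2 = 81 ≡ 81 (mod 391)
9^4 ≡ 81^2 = 6561 ≡ 305 (mod 391)
9^8 ≡ 305^2 = 93025 ≡ 358 (mod 391)
9^16 ≡ 358^2 = 128164 ≡ 307 (mod 391)
9^32 ≡ 307^2 = 94249 ≡ 18 (mod 391)
9^64 ≡ 18^2 = 324 ≡ 324 (mod 391)
9^128 ≡ 324^2 = 104976 ≡ 188 (mod 391)
9^256 ≡ 188^2 = 35344 ≡ 154 (mod 391)
390 = 256 + 128 + 4 + 2 in binary powers of 2.
So 9^390 ≡ 154 · 188 · 305 · 81 ≡ 123 (mod 391).
Since 123 ≠ 1, base 9 is a Fermat witness: 391 is composite.

123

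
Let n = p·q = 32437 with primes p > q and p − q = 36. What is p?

199

Since p = q + 36, we have 32437 = q(q + 36), so q² + 36q − 32437 = 0.
Discriminant: 36² + 4·32437 = 1296 + 129748 = 131044; √131044 = 362.
q = (−36 + 362)/2 = 163, and p = q + 36 = 199.
Check: 163 · 199 = 32437.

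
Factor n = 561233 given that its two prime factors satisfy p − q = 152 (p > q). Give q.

677

Since p = q + 152, we have 561233 = q(q + 152), so q² + 152q − 561233 = 0.
Discriminant: 152² + 4·561233 = 23104 + 2244932 = 2268036; √2268036 = 1506.
q = (−152 + 1506)/2 = 677, and p = q + 152 = 829.
Check: 677 · 829 = 561233.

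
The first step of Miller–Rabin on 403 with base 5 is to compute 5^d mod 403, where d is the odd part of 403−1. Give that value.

187

403 − 1 = 402 = 2^1 · 201, so d = 201.
5^1 ≡ 5 (mod 403)
5^2 ≡ 5^2 = 25 ≡ 25 (mod 403)
5^4 ≡ 25^2 = 625 ≡ 222 (mod 403)
5^8 ≡ 222^2 = 49284 ≡ 118 (mod 403)
5^16 ≡ 118^2 = 13924 ≡ 222 (mod 403)
5^32 ≡ 222^2 = 49284 ≡ 118 (mod 403)
5^64 ≡ 118^2 = 13924 ≡ 222 (mod 403)
5^128 ≡ 222^2 = 49284 ≡ 118 (mod 403)
201 = 128 + 64 + 8 + 1 in binary powers of 2.
So 5^201 ≡ 118 · 222 · 118 · 5 ≡ 187 (mod 403).
Squaring chain: 187; never reaches −1, so base 5 is a Miller–Rabin witness that 403 is composite.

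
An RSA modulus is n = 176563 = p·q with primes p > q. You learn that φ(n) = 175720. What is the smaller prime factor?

383

φ(n) = (p−1)(q−1) = n − (p+q) + 1, so p + q = 176563 − 175720 + 1 = 844.
p and q are the roots of t² − 844t + 176563 = 0.
Discriminant: 844² − 4·176563 = 712336 − 706252 = 6084; √6084 = 78.
q = (844 − 78)/2 = 383, p = (844 + 78)/2 = 461.
Check: 383 · 461 = 176563.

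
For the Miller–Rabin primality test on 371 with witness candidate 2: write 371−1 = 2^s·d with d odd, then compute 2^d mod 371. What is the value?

371 − 1 = 370 = 2^1 · 185, so d = 185.
2^1 ≡ 2 (mod 371)
2^2 ≡ 2^2 = 4 ≡ 4 (mod 371)
2^4 ≡ 4^2 = 16 ≡ 16 (mod 371)
2^8 ≡ 16^2 = 256 ≡ 256 (mod 371)
2^16 ≡ 256^2 = 65536 ≡ 240 (mod 371)
2^32 ≡ 240^2 = 57600 ≡ 95 (mod 371)
2^64 ≡ 95^2 = 9025 ≡ 121 (mod 371)
2^128 ≡ 121^2 = 14641 ≡ 172 (mod 371)
185 = 128 + 32 + 16 + 8 + 1 in binary powers of 2.
So 2^185 ≡ 172 · 95 · 240 · 256 · 2 ≡ 151 (mod 371).
Squaring chain: 151; never reaches −1, so base 2 is a Miller–Rabin witness that 371 is composite.

151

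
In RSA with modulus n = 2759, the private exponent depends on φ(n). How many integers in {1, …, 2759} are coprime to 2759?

2640

Factor: 2759 = 31 · 89.
φ(2759) = (31−1) · (89−1) = 30 · 88 = 2640.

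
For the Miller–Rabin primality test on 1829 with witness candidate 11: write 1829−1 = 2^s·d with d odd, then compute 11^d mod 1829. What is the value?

974

1829 − 1 = 1828 = 2^2 · 457, so d = 457.
11^1 ≡ 11 (mod 1829)
11^2 ≡ 11^2 = 121 ≡ 121 (mod 1829)
11^4 ≡ 121^2 = 14641 ≡ 9 (mod 1829)
11^8 ≡ 9^2 = 81 ≡ 81 (mod 1829)
11^16 ≡ 81^2 = 6561 ≡ 1074 (mod 1829)
11^32 ≡ 1074^2 = 1153476 ≡ 1206 (mod 1829)
11^64 ≡ 1206^2 = 1454436 ≡ 381 (mod 1829)
11^128 ≡ 381^2 = 145161 ≡ 670 (mod 1829)
11^256 ≡ 670^2 = 448900 ≡ 795 (mod 1829)
457 = 256 + 128 + 64 + 8 + 1 in binary powers of 2.
So 11^457 ≡ 795 · 670 · 381 · 81 · 11 ≡ 974 (mod 1829).
Squaring chain: 974 → 1254; never reaches −1, so base 11 is a Miller–Rabin witness that 1829 is composite.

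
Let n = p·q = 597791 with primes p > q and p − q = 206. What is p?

Since p = q + 206, we have 597791 = q(q + 206), so q² + 206q − 597791 = 0.
Discriminant: 206² + 4·597791 = 42436 + 2391164 = 2433600; √2433600 = 1560.
q = (−206 + 1560)/2 = 677, and p = q + 206 = 883.
Check: 677 · 883 = 597791.

883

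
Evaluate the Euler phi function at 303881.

Factor: 303881 = 37 · 43 · 191.
φ(303881) = (37−1) · (43−1) · (191−1) = 36 · 42 · 190 = 287280.

287280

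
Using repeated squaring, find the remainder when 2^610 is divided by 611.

101

2^1 ≡ 2 (mod 611)
2^2 ≡ 2^2 = 4 ≡ 4 (mod 611)
2^4 ≡ 4^2 = 16 ≡ 16 (mod 611)
2^8 ≡ 16^2 = 256 ≡ 256 (mod 611)
2^16 ≡ 256^2 = 65536 ≡ 159 (mod 611)
2^32 ≡ 159^2 = 25281 ≡ 230 (mod 611)
2^64 ≡ 230^2 = 52900 ≡ 354 (mod 611)
2^128 ≡ 354^2 = 125316 ≡ 61 (mod 611)
2^256 ≡ 61^2 = 3721 ≡ 55 (mod 611)
2^512 ≡ 55^2 = 3025 ≡ 581 (mod 611)
610 = 512 + 64 + 32 + 2 in binary powers of 2.
So 2^610 ≡ 581 · 354 · 230 · 4 ≡ 101 (mod 611).
Since 101 ≠ 1, base 2 is a Fermat witness: 611 is composite.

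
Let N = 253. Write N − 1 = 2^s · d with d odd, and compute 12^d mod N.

100

253 − 1 = 252 = 2^2 · 63, so d = 63.
12^1 ≡ 12 (mod 253)
12^2 ≡ 12^2 = 144 ≡ 144 (mod 253)
12^4 ≡ 144^2 = 20736 ≡ 243 (mod 253)
12^8 ≡ 243^2 = 59049 ≡ 100 (mod 253)
12^16 ≡ 100^2 = 10000 ≡ 133 (mod 253)
12^32 ≡ 133^2 = 17689 ≡ 232 (mod 253)
63 = 32 + 16 + 8 + 4 + 2 + 1 in binary powers of 2.
So 12^63 ≡ 232 · 133 · 100 · 243 · 144 · 12 ≡ 100 (mod 253).
Squaring chain: 100 → 133; never reaches −1, so base 12 is a Miller–Rabin witness that 253 is composite.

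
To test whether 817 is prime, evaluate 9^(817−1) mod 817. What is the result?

752

9^1 ≡ 9 (mod 817)
9^2 ≡ 9^2 = 81 ≡ 81 (mod 817)
9^4 ≡ 81^2 = 6561 ≡ 25 (mod 817)
9^8 ≡ 25^2 = 625 ≡ 625 (mod 817)
9^16 ≡ 625^2 = 390625 ≡ 99 (mod 817)
9^32 ≡ 99^2 = 9801 ≡ 814 (mod 817)
9^64 ≡ 814^2 = 662596 ≡ 9 (mod 817)
9^128 ≡ 9^2 = 81 ≡ 81 (mod 817)
9^256 ≡ 81^2 = 6561 ≡ 25 (mod 817)
9^512 ≡ 25^2 = 625 ≡ 625 (mod 817)
816 = 512 + 256 + 32 + 16 in binary powers of 2.
So 9^816 ≡ 625 · 25 · 814 · 99 ≡ 752 (mod 817).
Since 752 ≠ 1, base 9 is a Fermat witness: 817 is composite.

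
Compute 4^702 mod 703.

4^1 ≡ 4 (mod 703)
4^2 ≡ 4^2 = 16 ≡ 16 (mod 703)
4^4 ≡ 16^2 = 256 ≡ 256 (mod 703)
4^8 ≡ 256^2 = 65536 ≡ 157 (mod 703)
4^16 ≡ 157^2 = 24649 ≡ 44 (mod 703)
4^32 ≡ 44^2 = 1936 ≡ 530 (mod 703)
4^64 ≡ 530^2 = 280900 ≡ 403 (mod 703)
4^128 ≡ 403^2 = 162409 ≡ 16 (mod 703)
4^256 ≡ 16^2 = 256 ≡ 256 (mod 703)
4^512 ≡ 256^2 = 65536 ≡ 157 (mod 703)
702 = 512 + 128 + 32 + 16 + 8 + 4 + 2 in binary powers of 2.
So 4^702 ≡ 157 · 16 · 530 · 44 · 157 · 256 · 16 ≡ 1 (mod 703).
Since the result is 1, base 4 gives no evidence that 703 is composite.

1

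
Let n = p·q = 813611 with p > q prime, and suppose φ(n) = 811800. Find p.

φ(n) = (p−1)(q−1) = n − (p+q) + 1, so p + q = 813611 − 811800 + 1 = 1812.
p and q are the roots of t² − 1812t + 813611 = 0.
Discriminant: 1812² − 4·813611 = 3283344 − 3254444 = 28900; √28900 = 170.
q = (1812 − 170)/2 = 821, p = (1812 + 170)/2 = 991.
Check: 821 · 991 = 813611.

991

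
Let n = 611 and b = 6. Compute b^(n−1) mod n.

225

6^1 ≡ 6 (mod 611)
6^2 ≡ 6^2 = 36 ≡ 36 (mod 611)
6^4 ≡ 36^2 = 1296 ≡ 74 (mod 611)
6^8 ≡ 74^2 = 5476 ≡ 588 (mod 611)
6^16 ≡ 588^2 = 345744 ≡ 529 (mod 611)
6^32 ≡ 529^2 = 279841 ≡ 3 (mod 611)
6^64 ≡ 3^2 = 9 ≡ 9 (mod 611)
6^128 ≡ 9^2 = 81 ≡ 81 (mod 611)
6^256 ≡ 81^2 = 6561 ≡ 451 (mod 611)
6^512 ≡ 451^2 = 203401 ≡ 549 (mod 611)
610 = 512 + 64 + 32 + 2 in binary powers of 2.
So 6^610 ≡ 549 · 9 · 3 · 36 ≡ 225 (mod 611).
Since 225 ≠ 1, base 6 is a Fermat witness: 611 is composite.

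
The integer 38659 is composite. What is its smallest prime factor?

38659 is odd.
Digit sum 31, not divisible by 3.
Ends in 9: not divisible by 5.
7: 38659 = 7·5522 + 5
11: 38659 = 11·3514 + 5
13: 38659 = 13·2973 + 10
17: 38659 = 17·2274 + 1
19: 38659 = 19·2034 + 13
23: 38659 = 23·1680 + 19
29: 38659 = 29·1333 + 2
31: 38659 = 31·1247 + 2
37: 38659 = 37·1044 + 31
41: 38659 = 41·942 + 37
43: 38659 = 43·899 + 2
47: 38659 = 47·822 + 25
53: 38659 = 53·729 + 22
59: 38659 = 59·655 + 14
61: 38659 = 61·633 + 46
67: 38659 = 67·577

67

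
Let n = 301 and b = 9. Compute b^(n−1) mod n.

9^1 ≡ 9 (mod 301)
9^2 ≡ 9^2 = 81 ≡ 81 (mod 301)
9^4 ≡ 81^2 = 6561 ≡ 240 (mod 301)
9^8 ≡ 240^2 = 57600 ≡ 109 (mod 301)
9^16 ≡ 109^2 = 11881 ≡ 142 (mod 301)
9^32 ≡ 142^2 = 20164 ≡ 298 (mod 301)
9^64 ≡ 298^2 = 88804 ≡ 9 (mod 301)
9^128 ≡ 9^2 = 81 ≡ 81 (mod 301)
9^256 ≡ 81^2 = 6561 ≡ 240 (mod 301)
300 = 256 + 32 + 8 + 4 in binary powers of 2.
So 9^300 ≡ 240 · 298 · 109 · 240 ≡ 176 (mod 301).
Since 176 ≠ 1, base 9 is a Fermat witness: 301 is composite.

176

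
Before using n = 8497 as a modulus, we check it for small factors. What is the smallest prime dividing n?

8497 is odd.
Digit sum 28, not divisible by 3.
Ends in 7: not divisible by 5.
7: 8497 = 7·1213 + 6
11: 8497 = 11·772 + 5
13: 8497 = 13·653 + 8
17: 8497 = 17·499 + 14
19: 8497 = 19·447 + 4
23: 8497 = 23·369 + 10
29: 8497 = 29·293

29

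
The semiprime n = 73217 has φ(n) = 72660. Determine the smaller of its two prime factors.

φ(n) = (p−1)(q−1) = n − (p+q) + 1, so p + q = 73217 − 72660 + 1 = 558.
p and q are the roots of t² − 558t + 73217 = 0.
Discriminant: 558² − 4·73217 = 311364 − 292868 = 18496; √18496 = 136.
q = (558 − 136)/2 = 211, p = (558 + 136)/2 = 347.
Check: 211 · 347 = 73217.

211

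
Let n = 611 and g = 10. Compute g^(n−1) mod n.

549

10^1 ≡ 10 (mod 611)
10^2 ≡ 10^2 = 100 ≡ 100 (mod 611)
10^4 ≡ 100^2 = 10000 ≡ 224 (mod 611)
10^8 ≡ 224^2 = 50176 ≡ 74 (mod 611)
10^16 ≡ 74^2 = 5476 ≡ 588 (mod 611)
10^32 ≡ 588^2 = 345744 ≡ 529 (mod 611)
10^64 ≡ 529^2 = 279841 ≡ 3 (mod 611)
10^128 ≡ 3^2 = 9 ≡ 9 (mod 611)
10^256 ≡ 9^2 = 81 ≡ 81 (mod 611)
10^512 ≡ 81^2 = 6561 ≡ 451 (mod 611)
610 = 512 + 64 + 32 + 2 in binary powers of 2.
So 10^610 ≡ 451 · 3 · 529 · 100 ≡ 549 (mod 611).
Since 549 ≠ 1, base 10 is a Fermat witness: 611 is composite.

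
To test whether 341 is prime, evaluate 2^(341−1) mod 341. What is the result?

2^1 ≡ 2 (mod 341)
2^2 ≡ 2^2 = 4 ≡ 4 (mod 341)
2^4 ≡ 4^2 = 16 ≡ 16 (mod 341)
2^8 ≡ 16^2 = 256 ≡ 256 (mod 341)
2^16 ≡ 256^2 = 65536 ≡ 64 (mod 341)
2^32 ≡ 64^2 = 4096 ≡ 4 (mod 341)
2^64 ≡ 4^2 = 16 ≡ 16 (mod 341)
2^128 ≡ 16^2 = 256 ≡ 256 (mod 341)
2^256 ≡ 256^2 = 65536 ≡ 64 (mod 341)
340 = 256 + 64 + 16 + 4 in binary powers of 2.
So 2^340 ≡ 64 · 16 · 64 · 16 ≡ 1 (mod 341).
Since the result is 1, base 2 gives no evidence that 341 is composite.

1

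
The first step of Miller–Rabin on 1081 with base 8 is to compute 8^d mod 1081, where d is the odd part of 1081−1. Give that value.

1081 − 1 = 1080 = 2^3 · 135, so d = 135.
8^1 ≡ 8 (mod 1081)
8^2 ≡ 8^2 = 64 ≡ 64 (mod 1081)
8^4 ≡ 64^2 = 4096 ≡ 853 (mod 1081)
8^8 ≡ 853^2 = 727609 ≡ 96 (mod 1081)
8^16 ≡ 96^2 = 9216 ≡ 568 (mod 1081)
8^32 ≡ 568^2 = 322624 ≡ 486 (mod 1081)
8^64 ≡ 486^2 = 236196 ≡ 538 (mod 1081)
8^128 ≡ 538^2 = 289444 ≡ 817 (mod 1081)
135 = 128 + 4 + 2 + 1 in binary powers of 2.
So 8^135 ≡ 817 · 853 · 64 · 8 ≡ 75 (mod 1081).
Squaring chain: 75 → 220 → 836; never reaches −1, so base 8 is a Miller–Rabin witness that 1081 is composite.

75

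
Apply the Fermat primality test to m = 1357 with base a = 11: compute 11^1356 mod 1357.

11^1 ≡ 11 (mod 1357)
11^2 ≡ 11^2 = 121 ≡ 121 (mod 1357)
11^4 ≡ 121^2 = 14641 ≡ 1071 (mod 1357)
11^8 ≡ 1071^2 = 1147041 ≡ 376 (mod 1357)
11^16 ≡ 376^2 = 141376 ≡ 248 (mod 1357)
11^32 ≡ 248^2 = 61504 ≡ 439 (mod 1357)
11^64 ≡ 439^2 = 192721 ≡ 27 (mod 1357)
11^128 ≡ 27^2 = 729 ≡ 729 (mod 1357)
11^256 ≡ 729^2 = 531441 ≡ 854 (mod 1357)
11^512 ≡ 854^2 = 729316 ≡ 607 (mod 1357)
11^1024 ≡ 607^2 = 368449 ≡ 702 (mod 1357)
1356 = 1024 + 256 + 64 + 8 + 4 in binary powers of 2.
So 11^1356 ≡ 702 · 854 · 27 · 376 · 1071 ≡ 1268 (mod 1357).
Since 1268 ≠ 1, base 11 is a Fermat witness: 1357 is composite.

1268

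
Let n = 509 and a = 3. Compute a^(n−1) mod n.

1

3^1 ≡ 3 (mod 509)
3^2 ≡ 3^2 = 9 ≡ 9 (mod 509)
3^4 ≡ 9^2 = 81 ≡ 81 (mod 509)
3^8 ≡ 81^2 = 6561 ≡ 453 (mod 509)
3^16 ≡ 453^2 = 205209 ≡ 82 (mod 509)
3^32 ≡ 82^2 = 6724 ≡ 107 (mod 509)
3^64 ≡ 107^2 = 11449 ≡ 251 (mod 509)
3^128 ≡ 251^2 = 63001 ≡ 394 (mod 509)
3^256 ≡ 394^2 = 155236 ≡ 500 (mod 509)
508 = 256 + 128 + 64 + 32 + 16 + 8 + 4 in binary powers of 2.
So 3^508 ≡ 500 · 394 · 251 · 107 · 82 · 453 · 81 ≡ 1 (mod 509).
Since the result is 1, base 3 gives no evidence that 509 is composite.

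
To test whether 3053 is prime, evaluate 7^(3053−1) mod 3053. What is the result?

767

7^1 ≡ 7 (mod 3053)
7^2 ≡ 7^2 = 49 ≡ 49 (mod 3053)
7^4 ≡ 49^2 = 2401 ≡ 2401 (mod 3053)
7^8 ≡ 2401^2 = 5764801 ≡ 737 (mod 3053)
7^16 ≡ 737^2 = 543169 ≡ 2788 (mod 3053)
7^32 ≡ 2788^2 = 7772944 ≡ 6 (mod 3053)
7^64 ≡ 6^2 = 36 ≡ 36 (mod 3053)
7^128 ≡ 36^2 = 1296 ≡ 1296 (mod 3053)
7^256 ≡ 1296^2 = 1679616 ≡ 466 (mod 3053)
7^512 ≡ 466^2 = 217156 ≡ 393 (mod 3053)
7^1024 ≡ 393^2 = 154449 ≡ 1799 (mod 3053)
7^2048 ≡ 1799^2 = 3236401 ≡ 221 (mod 3053)
3052 = 2048 + 512 + 256 + 128 + 64 + 32 + 8 + 4 in binary powers of 2.
So 7^3052 ≡ 221 · 393 · 466 · 1296 · 36 · 6 · 737 · 2401 ≡ 767 (mod 3053).
Since 767 ≠ 1, base 7 is a Fermat witness: 3053 is composite.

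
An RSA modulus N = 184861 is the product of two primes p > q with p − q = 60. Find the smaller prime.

Since p = q + 60, we have 184861 = q(q + 60), so q² + 60q − 184861 = 0.
Discriminant: 60² + 4·184861 = 3600 + 739444 = 743044; √743044 = 862.
q = (−60 + 862)/2 = 401, and p = q + 60 = 461.
Check: 401 · 461 = 184861.

401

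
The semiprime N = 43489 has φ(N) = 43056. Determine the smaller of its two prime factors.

157

φ(n) = (p−1)(q−1) = n − (p+q) + 1, so p + q = 43489 − 43056 + 1 = 434.
p and q are the roots of t² − 434t + 43489 = 0.
Discriminant: 434² − 4·43489 = 188356 − 173956 = 14400; √14400 = 120.
q = (434 − 120)/2 = 157, p = (434 + 120)/2 = 277.
Check: 157 · 277 = 43489.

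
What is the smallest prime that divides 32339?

32339 is odd.
Digit sum 20, not divisible by 3.
Ends in 9: not divisible by 5.
7: 32339 = 7·4619 + 6
11: 32339 = 11·2939 + 10
13: 32339 = 13·2487 + 8
17: 32339 = 17·1902 + 5
19: 32339 = 19·1702 + 1
23: 32339 = 23·1406 + 1
29: 32339 = 29·1115 + 4
31: 32339 = 31·1043 + 6
37: 32339 = 37·874 + 1
41: 32339 = 41·788 + 31
43: 32339 = 43·752 + 3
47: 32339 = 47·688 + 3
53: 32339 = 53·610 + 9
59: 32339 = 59·548 + 7
61: 32339 = 61·530 + 9
67: 32339 = 67·482 + 45
71: 32339 = 71·455 + 34
73: 32339 = 73·443

73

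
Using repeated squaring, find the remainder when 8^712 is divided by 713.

188

8^1 ≡ 8 (mod 713)
8^2 ≡ 8^2 = 64 ≡ 64 (mod 713)
8^4 ≡ 64^2 = 4096 ≡ 531 (mod 713)
8^8 ≡ 531^2 = 281961 ≡ 326 (mod 713)
8^16 ≡ 326^2 = 106276 ≡ 39 (mod 713)
8^32 ≡ 39^2 = 1521 ≡ 95 (mod 713)
8^64 ≡ 95^2 = 9025 ≡ 469 (mod 713)
8^128 ≡ 469^2 = 219961 ≡ 357 (mod 713)
8^256 ≡ 357^2 = 127449 ≡ 535 (mod 713)
8^512 ≡ 535^2 = 286225 ≡ 312 (mod 713)
712 = 512 + 128 + 64 + 8 in binary powers of 2.
So 8^712 ≡ 312 · 357 · 469 · 326 ≡ 188 (mod 713).
Since 188 ≠ 1, base 8 is a Fermat witness: 713 is composite.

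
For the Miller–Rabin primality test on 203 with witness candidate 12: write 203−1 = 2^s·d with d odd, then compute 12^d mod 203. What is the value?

203 − 1 = 202 = 2^1 · 101, so d = 101.
12^1 ≡ 12 (mod 203)
12^2 ≡ 12^2 = 144 ≡ 144 (mod 203)
12^4 ≡ 144^2 = 20736 ≡ 30 (mod 203)
12^8 ≡ 30^2 = 900 ≡ 88 (mod 203)
12^16 ≡ 88^2 = 7744 ≡ 30 (mod 203)
12^32 ≡ 30^2 = 900 ≡ 88 (mod 203)
12^64 ≡ 88^2 = 7744 ≡ 30 (mod 203)
101 = 64 + 32 + 4 + 1 in binary powers of 2.
So 12^101 ≡ 30 · 88 · 30 · 12 ≡ 157 (mod 203).
Squaring chain: 157; never reaches −1, so base 12 is a Miller–Rabin witness that 203 is composite.

157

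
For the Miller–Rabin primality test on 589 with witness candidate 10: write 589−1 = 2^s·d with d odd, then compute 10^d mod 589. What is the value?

589 − 1 = 588 = 2^2 · 147, so d = 147.
10^1 ≡ 10 (mod 589)
10^2 ≡ 10^2 = 100 ≡ 100 (mod 589)
10^4 ≡ 100^2 = 10000 ≡ 576 (mod 589)
10^8 ≡ 576^2 = 331776 ≡ 169 (mod 589)
10^16 ≡ 169^2 = 28561 ≡ 289 (mod 589)
10^32 ≡ 289^2 = 83521 ≡ 472 (mod 589)
10^64 ≡ 472^2 = 222784 ≡ 142 (mod 589)
10^128 ≡ 142^2 = 20164 ≡ 138 (mod 589)
147 = 128 + 16 + 2 + 1 in binary powers of 2.
So 10^147 ≡ 138 · 289 · 100 · 10 ≡ 221 (mod 589).
Squaring chain: 221 → 543; never reaches −1, so base 10 is a Miller–Rabin witness that 589 is composite.

221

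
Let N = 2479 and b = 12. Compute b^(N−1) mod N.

12^1 ≡ 12 (mod 2479)
12^2 ≡ 12^2 = 144 ≡ 144 (mod 2479)
12^4 ≡ 144^2 = 20736 ≡ 904 (mod 2479)
12^8 ≡ 904^2 = 817216 ≡ 1625 (mod 2479)
12^16 ≡ 1625^2 = 2640625 ≡ 490 (mod 2479)
12^32 ≡ 490^2 = 240100 ≡ 2116 (mod 2479)
12^64 ≡ 2116^2 = 4477456 ≡ 382 (mod 2479)
12^128 ≡ 382^2 = 145924 ≡ 2142 (mod 2479)
12^256 ≡ 2142^2 = 4588164 ≡ 2014 (mod 2479)
12^512 ≡ 2014^2 = 4056196 ≡ 552 (mod 2479)
12^1024 ≡ 552^2 = 304704 ≡ 2266 (mod 2479)
12^2048 ≡ 2266^2 = 5134756 ≡ 747 (mod 2479)
2478 = 2048 + 256 + 128 + 32 + 8 + 4 + 2 in binary powers of 2.
So 12^2478 ≡ 747 · 2014 · 2142 · 2116 · 1625 · 904 · 144 ≡ 2024 (mod 2479).
Since 2024 ≠ 1, base 12 is a Fermat witness: 2479 is composite.

2024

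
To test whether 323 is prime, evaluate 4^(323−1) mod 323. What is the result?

4^1 ≡ 4 (mod 323)
4^2 ≡ 4^2 = 16 ≡ 16 (mod 323)
4^4 ≡ 16^2 = 256 ≡ 256 (mod 323)
4^8 ≡ 256^2 = 65536 ≡ 290 (mod 323)
4^16 ≡ 290^2 = 84100 ≡ 120 (mod 323)
4^32 ≡ 120^2 = 14400 ≡ 188 (mod 323)
4^64 ≡ 188^2 = 35344 ≡ 137 (mod 323)
4^128 ≡ 137^2 = 18769 ≡ 35 (mod 323)
4^256 ≡ 35^2 = 1225 ≡ 256 (mod 323)
322 = 256 + 64 + 2 in binary powers of 2.
So 4^322 ≡ 256 · 137 · 16 ≡ 101 (mod 323).
Since 101 ≠ 1, base 4 is a Fermat witness: 323 is composite.

101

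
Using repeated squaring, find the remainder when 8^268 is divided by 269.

1

8^1 ≡ 8 (mod 269)
8^2 ≡ 8^2 = 64 ≡ 64 (mod 269)
8^4 ≡ 64^2 = 4096 ≡ 61 (mod 269)
8^8 ≡ 61^2 = 3721 ≡ 224 (mod 269)
8^16 ≡ 224^2 = 50176 ≡ 142 (mod 269)
8^32 ≡ 142^2 = 20164 ≡ 258 (mod 269)
8^64 ≡ 258^2 = 66564 ≡ 121 (mod 269)
8^128 ≡ 121^2 = 14641 ≡ 115 (mod 269)
8^256 ≡ 115^2 = 13225 ≡ 44 (mod 269)
268 = 256 + 8 + 4 in binary powers of 2.
So 8^268 ≡ 44 · 224 · 61 ≡ 1 (mod 269).
Since the result is 1, base 8 gives no evidence that 269 is composite.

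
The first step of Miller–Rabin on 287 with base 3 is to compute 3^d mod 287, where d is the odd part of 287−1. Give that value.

287 − 1 = 286 = 2^1 · 143, so d = 143.
3^1 ≡ 3 (mod 287)
3^2 ≡ 3^2 = 9 ≡ 9 (mod 287)
3^4 ≡ 9^2 = 81 ≡ 81 (mod 287)
3^8 ≡ 81^2 = 6561 ≡ 247 (mod 287)
3^16 ≡ 247^2 = 61009 ≡ 165 (mod 287)
3^32 ≡ 165^2 = 27225 ≡ 247 (mod 287)
3^64 ≡ 247^2 = 61009 ≡ 165 (mod 287)
3^128 ≡ 165^2 = 27225 ≡ 247 (mod 287)
143 = 128 + 8 + 4 + 2 + 1 in binary powers of 2.
So 3^143 ≡ 247 · 247 · 81 · 9 · 3 ≡ 96 (mod 287).
Squaring chain: 96; never reaches −1, so base 3 is a Miller–Rabin witness that 287 is composite.

96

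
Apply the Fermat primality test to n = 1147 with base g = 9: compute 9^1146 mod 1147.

1062

9^1 ≡ 9 (mod 1147)
9^2 ≡ 9^2 = 81 ≡ 81 (mod 1147)
9^4 ≡ 81^2 = 6561 ≡ 826 (mod 1147)
9^8 ≡ 826^2 = 682276 ≡ 958 (mod 1147)
9^16 ≡ 958^2 = 917764 ≡ 164 (mod 1147)
9^32 ≡ 164^2 = 26896 ≡ 515 (mod 1147)
9^64 ≡ 515^2 = 265225 ≡ 268 (mod 1147)
9^128 ≡ 268^2 = 71824 ≡ 710 (mod 1147)
9^256 ≡ 710^2 = 504100 ≡ 567 (mod 1147)
9^512 ≡ 567^2 = 321489 ≡ 329 (mod 1147)
9^1024 ≡ 329^2 = 108241 ≡ 423 (mod 1147)
1146 = 1024 + 64 + 32 + 16 + 8 + 2 in binary powers of 2.
So 9^1146 ≡ 423 · 268 · 515 · 164 · 958 · 81 ≡ 1062 (mod 1147).
Since 1062 ≠ 1, base 9 is a Fermat witness: 1147 is composite.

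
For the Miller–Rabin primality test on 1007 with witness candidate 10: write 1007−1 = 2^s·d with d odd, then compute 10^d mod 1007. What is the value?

876

1007 − 1 = 1006 = 2^1 · 503, so d = 503.
10^1 ≡ 10 (mod 1007)
10^2 ≡ 10^2 = 100 ≡ 100 (mod 1007)
10^4 ≡ 100^2 = 10000 ≡ 937 (mod 1007)
10^8 ≡ 937^2 = 877969 ≡ 872 (mod 1007)
10^16 ≡ 872^2 = 760384 ≡ 99 (mod 1007)
10^32 ≡ 99^2 = 9801 ≡ 738 (mod 1007)
10^64 ≡ 738^2 = 544644 ≡ 864 (mod 1007)
10^128 ≡ 864^2 = 746496 ≡ 309 (mod 1007)
10^256 ≡ 309^2 = 95481 ≡ 823 (mod 1007)
503 = 256 + 128 + 64 + 32 + 16 + 4 + 2 + 1 in binary powers of 2.
So 10^503 ≡ 823 · 309 · 864 · 738 · 99 · 937 · 100 · 10 ≡ 876 (mod 1007).
Squaring chain: 876; never reaches −1, so base 10 is a Miller–Rabin witness that 1007 is composite.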